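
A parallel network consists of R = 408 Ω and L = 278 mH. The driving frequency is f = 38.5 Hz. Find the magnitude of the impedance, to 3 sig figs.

66.4 Ω

ω = 2πf = 241.9 rad/s
X_L = ωL = 67.2 Ω
Parallel: admittances add. Y = 1/R + 1/(jωL)
Y = (0.00245 − j0.0149) S
|Y| = 0.0151 S → |Z| = 1/|Y| = 66.4 Ω, ∠Z = −∠Y = 80.6°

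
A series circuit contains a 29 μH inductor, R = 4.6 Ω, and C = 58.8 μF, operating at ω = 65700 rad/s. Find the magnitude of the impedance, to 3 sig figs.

X_L = ωL = 1.91 Ω
X_C = 1/(ωC) = 0.259 Ω
Net reactance X = X_L − X_C = 1.65 Ω
Z = 4.60 + j1.65 Ω
|Z| = √(4.60² + 1.65²) = 4.89 Ω

4.89 Ω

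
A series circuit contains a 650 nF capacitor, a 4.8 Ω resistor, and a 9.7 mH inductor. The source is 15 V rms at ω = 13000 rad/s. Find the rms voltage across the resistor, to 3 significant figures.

7.89 V

X_L = ωL = 126 Ω
X_C = 1/(ωC) = 118 Ω
Net reactance X = X_L − X_C = 7.76 Ω
Z = 4.80 + j7.76 Ω
|Z| = √(4.80² + 7.76²) = 9.12 Ω
I = V/|Z| = 1.64 A
V_R = I·|Z_R| = 1.64 × 4.80 = 7.89 V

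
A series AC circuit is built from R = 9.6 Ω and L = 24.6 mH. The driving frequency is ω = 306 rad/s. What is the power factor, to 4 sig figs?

X_L = ωL = 7.528 Ω
Z = 9.600 + j7.528 Ω
|Z| = √(9.600² + 7.528²) = 12.20 Ω
∠Z = arctan(7.528/9.600) = 38.10°
cos φ = cos(38.10°) = 0.7869

0.7869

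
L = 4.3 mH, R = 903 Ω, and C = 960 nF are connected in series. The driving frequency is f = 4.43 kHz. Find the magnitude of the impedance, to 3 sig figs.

907 Ω

ω = 2πf = 27830 rad/s
X_L = ωL = 120 Ω
X_C = 1/(ωC) = 37.4 Ω
Net reactance X = X_L − X_C = 82.3 Ω
Z = 903 + j82.3 Ω
|Z| = √(903² + 82.3²) = 907 Ω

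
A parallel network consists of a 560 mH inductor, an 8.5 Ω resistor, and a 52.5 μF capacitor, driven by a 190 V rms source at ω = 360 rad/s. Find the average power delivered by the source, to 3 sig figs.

X_L = ωL = 202 Ω
X_C = 1/(ωC) = 52.9 Ω
Parallel: admittances add. Y = 1/R + 1/(jωL) + jωC
Y = (0.118 + j0.0139) S
|Y| = 0.118 S → |Z| = 1/|Y| = 8.44 Ω, ∠Z = −∠Y = -6.76°
I = V/|Z| = 22.5 A
P = VI cos φ = 190 × 22.5 × cos(-6.76°) = 4.25 kW

4.25 kW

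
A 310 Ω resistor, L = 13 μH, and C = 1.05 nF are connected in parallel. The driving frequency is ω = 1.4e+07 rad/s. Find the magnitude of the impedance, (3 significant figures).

103 Ω

X_L = ωL = 182 Ω
X_C = 1/(ωC) = 68.0 Ω
Parallel: admittances add. Y = 1/R + 1/(jωL) + jωC
Y = (0.00323 + j0.00921) S
|Y| = 0.00975 S → |Z| = 1/|Y| = 103 Ω, ∠Z = −∠Y = -70.7°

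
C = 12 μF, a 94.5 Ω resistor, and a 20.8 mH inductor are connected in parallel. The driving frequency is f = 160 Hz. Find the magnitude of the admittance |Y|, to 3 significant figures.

ω = 2πf = 1005 rad/s
X_L = ωL = 20.9 Ω
X_C = 1/(ωC) = 82.9 Ω
Parallel: admittances add. Y = 1/R + 1/(jωL) + jωC
Y = (0.0106 − j0.0358) S
|Y| = 0.0373 S → |Z| = 1/|Y| = 26.8 Ω, ∠Z = −∠Y = 73.5°

37.3 mS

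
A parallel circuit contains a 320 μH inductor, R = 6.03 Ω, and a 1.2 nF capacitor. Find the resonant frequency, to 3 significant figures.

257 kHz

ω₀ = 1/√(LC) = 1/√(0.00032 × 1.2e-09) = 1.614e+06 rad/s
f₀ = ω₀/(2π) = 257 kHz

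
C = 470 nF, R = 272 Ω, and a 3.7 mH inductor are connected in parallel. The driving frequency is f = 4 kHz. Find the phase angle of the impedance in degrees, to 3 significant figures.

ω = 2πf = 25130 rad/s
X_L = ωL = 93.0 Ω
X_C = 1/(ωC) = 84.7 Ω
Parallel: admittances add. Y = 1/R + 1/(jωL) + jωC
Y = (0.00368 + j0.00106) S
|Y| = 0.00383 S → |Z| = 1/|Y| = 261 Ω, ∠Z = −∠Y = -16.1°

-16.1°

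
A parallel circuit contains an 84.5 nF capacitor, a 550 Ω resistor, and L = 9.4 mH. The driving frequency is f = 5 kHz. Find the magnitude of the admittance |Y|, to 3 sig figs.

ω = 2πf = 31420 rad/s
X_L = ωL = 295 Ω
X_C = 1/(ωC) = 377 Ω
Parallel: admittances add. Y = 1/R + 1/(jωL) + jωC
Y = (0.00182 − j0.000732) S
|Y| = 0.00196 S → |Z| = 1/|Y| = 510 Ω, ∠Z = −∠Y = 21.9°

1.96 mS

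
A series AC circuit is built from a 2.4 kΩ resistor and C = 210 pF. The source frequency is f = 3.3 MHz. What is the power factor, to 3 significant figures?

0.995

ω = 2πf = 2.073e+07 rad/s
X_C = 1/(ωC) = 230 Ω
Z = 2400 − j230 Ω
|Z| = √(2400² + 230²) = 2410 Ω
∠Z = arctan(-230/2400) = -5.47°
cos φ = cos(-5.47°) = 0.995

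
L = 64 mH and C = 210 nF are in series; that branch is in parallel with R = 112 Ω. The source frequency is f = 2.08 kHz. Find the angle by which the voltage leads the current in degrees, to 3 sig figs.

13.3°

ω = 2πf = 13070 rad/s
X_L = ωL = 836 Ω
X_C = 1/(ωC) = 364 Ω
Branch 1: Z₁ = R = 112 Ω
Branch 2 (series LC): Z₂ = j(X_L − X_C) = j472 Ω
Parallel: Z = Z₁Z₂/(Z₁+Z₂), |Z| = 109 Ω, ∠Z = 13.3°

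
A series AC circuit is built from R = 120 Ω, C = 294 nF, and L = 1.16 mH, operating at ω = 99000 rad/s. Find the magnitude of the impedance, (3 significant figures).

X_L = ωL = 115 Ω
X_C = 1/(ωC) = 34.4 Ω
Net reactance X = X_L − X_C = 80.5 Ω
Z = 120 + j80.5 Ω
|Z| = √(120² + 80.5²) = 144 Ω

144 Ω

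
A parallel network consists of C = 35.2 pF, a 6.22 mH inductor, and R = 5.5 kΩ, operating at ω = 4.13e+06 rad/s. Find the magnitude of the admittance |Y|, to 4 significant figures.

X_L = ωL = 25690 Ω
X_C = 1/(ωC) = 6879 Ω
Parallel: admittances add. Y = 1/R + 1/(jωL) + jωC
Y = (0.0001818 + j0.0001064) S
|Y| = 0.0002107 S → |Z| = 1/|Y| = 4746 Ω, ∠Z = −∠Y = -30.35°

210.7 μS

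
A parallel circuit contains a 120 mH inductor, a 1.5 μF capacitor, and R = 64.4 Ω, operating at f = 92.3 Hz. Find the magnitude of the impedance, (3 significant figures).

ω = 2πf = 579.9 rad/s
X_L = ωL = 69.6 Ω
X_C = 1/(ωC) = 1150 Ω
Parallel: admittances add. Y = 1/R + 1/(jωL) + jωC
Y = (0.0155 − j0.0135) S
|Y| = 0.0206 S → |Z| = 1/|Y| = 48.6 Ω, ∠Z = −∠Y = 41.0°

48.6 Ω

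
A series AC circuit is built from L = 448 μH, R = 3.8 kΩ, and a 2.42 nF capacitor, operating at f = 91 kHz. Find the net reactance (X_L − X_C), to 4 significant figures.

ω = 2πf = 571800 rad/s
X_L = ωL = 256.2 Ω
X_C = 1/(ωC) = 722.7 Ω
X = 256.2 − 722.7 = -466.6 Ω

-466.6 Ω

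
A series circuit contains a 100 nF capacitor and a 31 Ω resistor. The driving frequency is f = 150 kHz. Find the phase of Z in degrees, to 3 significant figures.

-18.9°

ω = 2πf = 942500 rad/s
X_C = 1/(ωC) = 10.6 Ω
Z = 31.0 − j10.6 Ω
|Z| = √(31.0² + 10.6²) = 32.8 Ω
∠Z = arctan(-10.6/31.0) = -18.9°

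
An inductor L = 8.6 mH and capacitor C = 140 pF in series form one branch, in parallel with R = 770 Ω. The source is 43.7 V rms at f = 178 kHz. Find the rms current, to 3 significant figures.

58.3 mA

ω = 2πf = 1.118e+06 rad/s
X_L = ωL = 9620 Ω
X_C = 1/(ωC) = 6390 Ω
Branch 1: Z₁ = R = 770 Ω
Branch 2 (series LC): Z₂ = j(X_L − X_C) = j3230 Ω
Parallel: Z = Z₁Z₂/(Z₁+Z₂), |Z| = 749 Ω, ∠Z = 13.4°
I = V/|Z| = 43.7/749 = 58.3 mA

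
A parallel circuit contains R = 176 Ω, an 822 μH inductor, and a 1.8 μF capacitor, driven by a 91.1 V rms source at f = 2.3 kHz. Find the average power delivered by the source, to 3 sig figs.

ω = 2πf = 14450 rad/s
X_L = ωL = 11.9 Ω
X_C = 1/(ωC) = 38.4 Ω
Parallel: admittances add. Y = 1/R + 1/(jωL) + jωC
Y = (0.00568 − j0.0582) S
|Y| = 0.0584 S → |Z| = 1/|Y| = 17.1 Ω, ∠Z = −∠Y = 84.4°
I = V/|Z| = 5.32 A
P = VI cos φ = 91.1 × 5.32 × cos(84.4°) = 47.2 W

47.2 W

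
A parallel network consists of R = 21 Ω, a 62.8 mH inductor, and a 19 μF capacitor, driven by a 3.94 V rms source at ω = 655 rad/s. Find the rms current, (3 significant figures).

193 mA

X_L = ωL = 41.1 Ω
X_C = 1/(ωC) = 80.4 Ω
Parallel: admittances add. Y = 1/R + 1/(jωL) + jωC
Y = (0.0476 − j0.0119) S
|Y| = 0.0491 S → |Z| = 1/|Y| = 20.4 Ω, ∠Z = −∠Y = 14.0°
I = V/|Z| = 3.94/20.4 = 193 mA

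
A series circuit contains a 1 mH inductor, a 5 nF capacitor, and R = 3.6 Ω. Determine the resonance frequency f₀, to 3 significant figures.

71.2 kHz

ω₀ = 1/√(LC) = 1/√(0.001 × 5e-09) = 447200 rad/s
f₀ = ω₀/(2π) = 71.2 kHz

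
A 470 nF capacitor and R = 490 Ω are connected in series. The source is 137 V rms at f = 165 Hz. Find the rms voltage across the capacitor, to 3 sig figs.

ω = 2πf = 1037 rad/s
X_C = 1/(ωC) = 2050 Ω
Z = 490 − j2050 Ω
|Z| = √(490² + 2050²) = 2110 Ω
I = V/|Z| = 64.9 mA
V_C = I·|Z_C| = 0.0649 × 2050 = 133 V

133 V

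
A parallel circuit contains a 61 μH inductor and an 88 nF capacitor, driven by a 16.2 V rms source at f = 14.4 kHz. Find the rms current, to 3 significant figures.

ω = 2πf = 90480 rad/s
X_L = ωL = 5.52 Ω
X_C = 1/(ωC) = 126 Ω
Parallel: admittances add. Y = 1/(jωL) + jωC
Y = (0 − j0.173) S
|Y| = 0.173 S → |Z| = 1/|Y| = 5.77 Ω, ∠Z = −∠Y = 90.0°
I = V/|Z| = 16.2/5.77 = 2.81 A

2.81 A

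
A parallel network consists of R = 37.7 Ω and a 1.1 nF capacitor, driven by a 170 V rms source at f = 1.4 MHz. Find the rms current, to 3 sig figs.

ω = 2πf = 8.796e+06 rad/s
X_C = 1/(ωC) = 103 Ω
Parallel: admittances add. Y = 1/R + jωC
Y = (0.0265 + j0.00968) S
|Y| = 0.0282 S → |Z| = 1/|Y| = 35.4 Ω, ∠Z = −∠Y = -20.0°
I = V/|Z| = 170/35.4 = 4.80 A

4.80 A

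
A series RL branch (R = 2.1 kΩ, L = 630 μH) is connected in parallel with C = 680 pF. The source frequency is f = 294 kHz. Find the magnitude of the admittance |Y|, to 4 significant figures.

ω = 2πf = 1.847e+06 rad/s
X_L = ωL = 1164 Ω
X_C = 1/(ωC) = 796.1 Ω
Branch 1 (R+jX_L): Z₁ = 2100 + j1164 Ω, |Z₁| = 2401 Ω
Branch 2 (−jX_C): Z₂ = −j796.1 Ω
Parallel: Z = Z₁Z₂/(Z₁+Z₂), |Z| = 896.5 Ω, ∠Z = -70.94°
|Y| = 1/|Z| = 1.115 mS

1.115 mS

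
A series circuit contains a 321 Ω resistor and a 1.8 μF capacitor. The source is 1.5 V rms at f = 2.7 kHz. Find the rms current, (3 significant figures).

4.65 mA

ω = 2πf = 16960 rad/s
X_C = 1/(ωC) = 32.7 Ω
Z = 321 − j32.7 Ω
|Z| = √(321² + 32.7²) = 323 Ω
I = V/|Z| = 1.5/323 = 4.65 mA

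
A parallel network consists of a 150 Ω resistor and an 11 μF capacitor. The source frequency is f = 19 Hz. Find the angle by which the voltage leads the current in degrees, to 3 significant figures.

-11.1°

ω = 2πf = 119.4 rad/s
X_C = 1/(ωC) = 762 Ω
Parallel: admittances add. Y = 1/R + jωC
Y = (0.00667 + j0.00131) S
|Y| = 0.00679 S → |Z| = 1/|Y| = 147 Ω, ∠Z = −∠Y = -11.1°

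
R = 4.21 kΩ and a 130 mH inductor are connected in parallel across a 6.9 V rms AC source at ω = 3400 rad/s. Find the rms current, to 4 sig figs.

X_L = ωL = 442.0 Ω
Parallel: admittances add. Y = 1/R + 1/(jωL)
Y = (0.0002375 − j0.002262) S
|Y| = 0.002275 S → |Z| = 1/|Y| = 439.6 Ω, ∠Z = −∠Y = 84.01°
I = V/|Z| = 6.9/439.6 = 15.70 mA

15.70 mA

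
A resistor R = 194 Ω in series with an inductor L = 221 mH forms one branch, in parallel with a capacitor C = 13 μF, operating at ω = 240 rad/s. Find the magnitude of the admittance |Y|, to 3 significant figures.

X_L = ωL = 53.0 Ω
X_C = 1/(ωC) = 321 Ω
Branch 1 (R+jX_L): Z₁ = 194 + j53.0 Ω, |Z₁| = 201 Ω
Branch 2 (−jX_C): Z₂ = −j321 Ω
Parallel: Z = Z₁Z₂/(Z₁+Z₂), |Z| = 195 Ω, ∠Z = -20.7°
|Y| = 1/|Z| = 5.13 mS

5.13 mS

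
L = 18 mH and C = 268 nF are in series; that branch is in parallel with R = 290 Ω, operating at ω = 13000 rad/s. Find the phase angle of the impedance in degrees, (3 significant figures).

X_L = ωL = 234 Ω
X_C = 1/(ωC) = 287 Ω
Branch 1: Z₁ = R = 290 Ω
Branch 2 (series LC): Z₂ = j(X_L − X_C) = −j53.0 Ω
Parallel: Z = Z₁Z₂/(Z₁+Z₂), |Z| = 52.2 Ω, ∠Z = -79.6°

-79.6°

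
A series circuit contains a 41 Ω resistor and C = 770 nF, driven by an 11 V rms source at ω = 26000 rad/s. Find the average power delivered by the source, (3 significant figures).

1.19 W

X_C = 1/(ωC) = 50.0 Ω
Z = 41.0 − j50.0 Ω
|Z| = √(41.0² + 50.0²) = 64.6 Ω
∠Z = arctan(-50.0/41.0) = -50.6°
I = V/|Z| = 170 mA
P = VI cos φ = 11 × 0.170 × cos(-50.6°) = 1.19 W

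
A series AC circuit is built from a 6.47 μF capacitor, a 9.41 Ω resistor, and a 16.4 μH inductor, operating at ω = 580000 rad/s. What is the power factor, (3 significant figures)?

0.713

X_L = ωL = 9.51 Ω
X_C = 1/(ωC) = 0.266 Ω
Net reactance X = X_L − X_C = 9.25 Ω
Z = 9.41 + j9.25 Ω
|Z| = √(9.41² + 9.25²) = 13.2 Ω
∠Z = arctan(9.25/9.41) = 44.5°
cos φ = cos(44.5°) = 0.713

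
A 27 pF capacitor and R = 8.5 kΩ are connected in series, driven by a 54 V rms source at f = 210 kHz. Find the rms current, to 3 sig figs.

1.84 mA

ω = 2πf = 1.319e+06 rad/s
X_C = 1/(ωC) = 28100 Ω
Z = 8500 − j28100 Ω
|Z| = √(8500² + 28100²) = 29300 Ω
I = V/|Z| = 54/29300 = 1.84 mA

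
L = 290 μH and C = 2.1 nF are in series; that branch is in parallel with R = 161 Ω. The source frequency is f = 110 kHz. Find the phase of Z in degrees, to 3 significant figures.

ω = 2πf = 691200 rad/s
X_L = ωL = 200 Ω
X_C = 1/(ωC) = 689 Ω
Branch 1: Z₁ = R = 161 Ω
Branch 2 (series LC): Z₂ = j(X_L − X_C) = −j489 Ω
Parallel: Z = Z₁Z₂/(Z₁+Z₂), |Z| = 153 Ω, ∠Z = -18.2°

-18.2°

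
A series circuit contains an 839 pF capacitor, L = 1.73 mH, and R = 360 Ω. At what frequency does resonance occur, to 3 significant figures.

132 kHz

ω₀ = 1/√(LC) = 1/√(0.00173 × 8.39e-10) = 830000 rad/s
f₀ = ω₀/(2π) = 132 kHz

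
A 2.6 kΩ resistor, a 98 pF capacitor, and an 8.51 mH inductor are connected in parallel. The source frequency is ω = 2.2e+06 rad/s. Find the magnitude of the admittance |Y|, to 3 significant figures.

X_L = ωL = 18700 Ω
X_C = 1/(ωC) = 4640 Ω
Parallel: admittances add. Y = 1/R + 1/(jωL) + jωC
Y = (0.000385 + j0.000162) S
|Y| = 0.000417 S → |Z| = 1/|Y| = 2400 Ω, ∠Z = −∠Y = -22.9°

417 μS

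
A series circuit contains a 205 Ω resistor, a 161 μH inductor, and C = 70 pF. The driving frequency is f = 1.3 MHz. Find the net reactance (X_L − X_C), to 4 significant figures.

-433.9 Ω

ω = 2πf = 8.168e+06 rad/s
X_L = ωL = 1315 Ω
X_C = 1/(ωC) = 1749 Ω
X = 1315 − 1749 = -433.9 Ω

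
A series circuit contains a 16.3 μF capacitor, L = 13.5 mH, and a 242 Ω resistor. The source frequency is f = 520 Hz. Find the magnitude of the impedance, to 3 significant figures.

243 Ω

ω = 2πf = 3267 rad/s
X_L = ωL = 44.1 Ω
X_C = 1/(ωC) = 18.8 Ω
Net reactance X = X_L − X_C = 25.3 Ω
Z = 242 + j25.3 Ω
|Z| = √(242² + 25.3²) = 243 Ω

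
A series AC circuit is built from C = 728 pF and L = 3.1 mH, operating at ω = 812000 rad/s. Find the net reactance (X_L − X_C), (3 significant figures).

826 Ω

X_L = ωL = 2520 Ω
X_C = 1/(ωC) = 1690 Ω
X = 2520 − 1690 = 826 Ω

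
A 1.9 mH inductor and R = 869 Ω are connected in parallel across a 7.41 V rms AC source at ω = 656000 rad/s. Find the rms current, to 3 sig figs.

10.4 mA

X_L = ωL = 1250 Ω
Parallel: admittances add. Y = 1/R + 1/(jωL)
Y = (0.00115 − j0.000802) S
|Y| = 0.00140 S → |Z| = 1/|Y| = 713 Ω, ∠Z = −∠Y = 34.9°
I = V/|Z| = 7.41/713 = 10.4 mA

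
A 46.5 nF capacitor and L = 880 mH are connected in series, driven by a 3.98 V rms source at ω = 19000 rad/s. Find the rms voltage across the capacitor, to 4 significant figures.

0.2890 V

X_L = ωL = 16720 Ω
X_C = 1/(ωC) = 1132 Ω
Net reactance X = X_L − X_C = 15590 Ω
Z = j15590 Ω
|Z| = √(0² + 15590²) = 15590 Ω
I = V/|Z| = 255.3 μA
V_C = I·|Z_C| = 0.0002553 × 1132 = 0.2890 V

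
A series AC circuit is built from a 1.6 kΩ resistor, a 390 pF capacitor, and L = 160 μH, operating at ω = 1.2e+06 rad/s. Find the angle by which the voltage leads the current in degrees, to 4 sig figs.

X_L = ωL = 192.0 Ω
X_C = 1/(ωC) = 2137 Ω
Net reactance X = X_L − X_C = -1945 Ω
Z = 1600 − j1945 Ω
|Z| = √(1600² + 1945²) = 2518 Ω
∠Z = arctan(-1945/1600) = -50.55°

-50.55°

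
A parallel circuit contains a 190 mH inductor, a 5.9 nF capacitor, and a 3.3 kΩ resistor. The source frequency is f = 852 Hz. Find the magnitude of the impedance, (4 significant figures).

ω = 2πf = 5353 rad/s
X_L = ωL = 1017 Ω
X_C = 1/(ωC) = 31660 Ω
Parallel: admittances add. Y = 1/R + 1/(jωL) + jωC
Y = (0.0003030 − j0.0009516) S
|Y| = 0.0009987 S → |Z| = 1/|Y| = 1001 Ω, ∠Z = −∠Y = 72.34°

1001 Ω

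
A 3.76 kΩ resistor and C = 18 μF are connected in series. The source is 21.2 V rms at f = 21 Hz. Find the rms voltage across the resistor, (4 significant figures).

ω = 2πf = 131.9 rad/s
X_C = 1/(ωC) = 421.0 Ω
Z = 3760 − j421.0 Ω
|Z| = √(3760² + 421.0²) = 3784 Ω
I = V/|Z| = 5.603 mA
V_R = I·|Z_R| = 0.005603 × 3760 = 21.07 V

21.07 V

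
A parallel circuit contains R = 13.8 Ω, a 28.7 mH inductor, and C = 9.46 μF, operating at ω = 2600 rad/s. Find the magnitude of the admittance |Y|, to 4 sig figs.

X_L = ωL = 74.62 Ω
X_C = 1/(ωC) = 40.66 Ω
Parallel: admittances add. Y = 1/R + 1/(jωL) + jωC
Y = (0.07246 + j0.01119) S
|Y| = 0.07332 S → |Z| = 1/|Y| = 13.64 Ω, ∠Z = −∠Y = -8.782°

73.32 mS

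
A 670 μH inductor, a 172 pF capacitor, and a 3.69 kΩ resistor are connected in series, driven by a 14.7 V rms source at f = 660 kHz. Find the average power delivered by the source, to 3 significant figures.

ω = 2πf = 4.147e+06 rad/s
X_L = ωL = 2780 Ω
X_C = 1/(ωC) = 1400 Ω
Net reactance X = X_L − X_C = 1380 Ω
Z = 3690 + j1380 Ω
|Z| = √(3690² + 1380²) = 3940 Ω
∠Z = arctan(1380/3690) = 20.5°
I = V/|Z| = 3.73 mA
P = VI cos φ = 14.7 × 0.00373 × cos(20.5°) = 51.4 mW

51.4 mW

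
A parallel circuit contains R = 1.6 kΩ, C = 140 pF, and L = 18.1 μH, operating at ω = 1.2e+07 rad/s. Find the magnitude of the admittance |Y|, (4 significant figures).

X_L = ωL = 217.2 Ω
X_C = 1/(ωC) = 595.2 Ω
Parallel: admittances add. Y = 1/R + 1/(jωL) + jωC
Y = (0.0006250 − j0.002924) S
|Y| = 0.002990 S → |Z| = 1/|Y| = 334.4 Ω, ∠Z = −∠Y = 77.93°

2.990 mS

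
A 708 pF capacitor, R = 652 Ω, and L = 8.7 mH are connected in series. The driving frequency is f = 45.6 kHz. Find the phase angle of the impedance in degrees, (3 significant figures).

-75.0°

ω = 2πf = 286500 rad/s
X_L = ωL = 2490 Ω
X_C = 1/(ωC) = 4930 Ω
Net reactance X = X_L − X_C = -2440 Ω
Z = 652 − j2440 Ω
|Z| = √(652² + 2440²) = 2520 Ω
∠Z = arctan(-2440/652) = -75.0°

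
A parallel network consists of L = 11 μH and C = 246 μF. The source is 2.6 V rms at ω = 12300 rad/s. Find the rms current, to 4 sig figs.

11.35 A

X_L = ωL = 0.1353 Ω
X_C = 1/(ωC) = 0.3305 Ω
Parallel: admittances add. Y = 1/(jωL) + jωC
Y = (0 − j4.365) S
|Y| = 4.365 S → |Z| = 1/|Y| = 0.2291 Ω, ∠Z = −∠Y = 90.00°
I = V/|Z| = 2.6/0.2291 = 11.35 A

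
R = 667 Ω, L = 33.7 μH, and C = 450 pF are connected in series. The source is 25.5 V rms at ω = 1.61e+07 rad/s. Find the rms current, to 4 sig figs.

32.69 mA

X_L = ωL = 542.6 Ω
X_C = 1/(ωC) = 138.0 Ω
Net reactance X = X_L − X_C = 404.5 Ω
Z = 667.0 + j404.5 Ω
|Z| = √(667.0² + 404.5²) = 780.1 Ω
I = V/|Z| = 25.5/780.1 = 32.69 mA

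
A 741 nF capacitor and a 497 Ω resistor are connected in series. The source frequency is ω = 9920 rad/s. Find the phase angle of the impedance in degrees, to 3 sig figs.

X_C = 1/(ωC) = 136 Ω
Z = 497 − j136 Ω
|Z| = √(497² + 136²) = 515 Ω
∠Z = arctan(-136/497) = -15.3°

-15.3°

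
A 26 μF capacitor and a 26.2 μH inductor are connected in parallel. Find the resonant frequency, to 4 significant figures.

ω₀ = 1/√(LC) = 1/√(2.62e-05 × 2.6e-05) = 38310 rad/s
f₀ = ω₀/(2π) = 6.098 kHz

6.098 kHz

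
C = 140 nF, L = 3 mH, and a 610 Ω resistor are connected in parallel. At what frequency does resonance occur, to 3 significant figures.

7.77 kHz

ω₀ = 1/√(LC) = 1/√(0.003 × 1.4e-07) = 48800 rad/s
f₀ = ω₀/(2π) = 7.77 kHz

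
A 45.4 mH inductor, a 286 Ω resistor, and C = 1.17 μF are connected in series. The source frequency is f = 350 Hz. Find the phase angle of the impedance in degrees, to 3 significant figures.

ω = 2πf = 2199 rad/s
X_L = ωL = 99.8 Ω
X_C = 1/(ωC) = 389 Ω
Net reactance X = X_L − X_C = -289 Ω
Z = 286 − j289 Ω
|Z| = √(286² + 289²) = 406 Ω
∠Z = arctan(-289/286) = -45.3°

-45.3°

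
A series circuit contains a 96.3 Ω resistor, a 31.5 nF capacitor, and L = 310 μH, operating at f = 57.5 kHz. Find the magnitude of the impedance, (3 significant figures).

ω = 2πf = 361300 rad/s
X_L = ωL = 112 Ω
X_C = 1/(ωC) = 87.9 Ω
Net reactance X = X_L − X_C = 24.1 Ω
Z = 96.3 + j24.1 Ω
|Z| = √(96.3² + 24.1²) = 99.3 Ω

99.3 Ω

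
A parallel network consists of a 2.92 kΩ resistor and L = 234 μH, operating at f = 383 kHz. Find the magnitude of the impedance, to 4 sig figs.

ω = 2πf = 2.406e+06 rad/s
X_L = ωL = 563.1 Ω
Parallel: admittances add. Y = 1/R + 1/(jωL)
Y = (0.0003425 − j0.001776) S
|Y| = 0.001809 S → |Z| = 1/|Y| = 552.9 Ω, ∠Z = −∠Y = 79.08°

552.9 Ω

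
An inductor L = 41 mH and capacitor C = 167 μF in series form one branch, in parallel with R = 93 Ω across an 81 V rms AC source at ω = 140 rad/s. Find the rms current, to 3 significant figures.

2.35 A

X_L = ωL = 5.74 Ω
X_C = 1/(ωC) = 42.8 Ω
Branch 1: Z₁ = R = 93.0 Ω
Branch 2 (series LC): Z₂ = j(X_L − X_C) = −j37.0 Ω
Parallel: Z = Z₁Z₂/(Z₁+Z₂), |Z| = 34.4 Ω, ∠Z = -68.3°
I = V/|Z| = 81/34.4 = 2.35 A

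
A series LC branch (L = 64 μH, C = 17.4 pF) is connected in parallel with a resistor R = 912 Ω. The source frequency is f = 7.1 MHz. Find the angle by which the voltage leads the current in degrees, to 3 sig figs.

30.2°

ω = 2πf = 4.461e+07 rad/s
X_L = ωL = 2860 Ω
X_C = 1/(ωC) = 1290 Ω
Branch 1: Z₁ = R = 912 Ω
Branch 2 (series LC): Z₂ = j(X_L − X_C) = j1570 Ω
Parallel: Z = Z₁Z₂/(Z₁+Z₂), |Z| = 788 Ω, ∠Z = 30.2°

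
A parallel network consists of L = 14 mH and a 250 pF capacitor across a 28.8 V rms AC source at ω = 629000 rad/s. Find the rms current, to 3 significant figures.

X_L = ωL = 8810 Ω
X_C = 1/(ωC) = 6360 Ω
Parallel: admittances add. Y = 1/(jωL) + jωC
Y = (0 + j4.37e-05) S
|Y| = 4.37e-05 S → |Z| = 1/|Y| = 22900 Ω, ∠Z = −∠Y = -90.0°
I = V/|Z| = 28.8/22900 = 1.26 mA

1.26 mA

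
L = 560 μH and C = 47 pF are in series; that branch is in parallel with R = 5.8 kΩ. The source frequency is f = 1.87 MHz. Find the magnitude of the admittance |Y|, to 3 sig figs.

ω = 2πf = 1.175e+07 rad/s
X_L = ωL = 6580 Ω
X_C = 1/(ωC) = 1810 Ω
Branch 1: Z₁ = R = 5800 Ω
Branch 2 (series LC): Z₂ = j(X_L − X_C) = j4770 Ω
Parallel: Z = Z₁Z₂/(Z₁+Z₂), |Z| = 3680 Ω, ∠Z = 50.6°
|Y| = 1/|Z| = 271 μS

271 μS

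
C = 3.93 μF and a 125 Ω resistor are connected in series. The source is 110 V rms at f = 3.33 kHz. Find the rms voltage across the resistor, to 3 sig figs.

ω = 2πf = 20920 rad/s
X_C = 1/(ωC) = 12.2 Ω
Z = 125 − j12.2 Ω
|Z| = √(125² + 12.2²) = 126 Ω
I = V/|Z| = 876 mA
V_R = I·|Z_R| = 0.876 × 125 = 109 V

109 V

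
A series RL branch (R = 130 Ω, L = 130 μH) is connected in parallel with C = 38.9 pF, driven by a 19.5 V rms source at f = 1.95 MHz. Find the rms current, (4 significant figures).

ω = 2πf = 1.225e+07 rad/s
X_L = ωL = 1593 Ω
X_C = 1/(ωC) = 2098 Ω
Branch 1 (R+jX_L): Z₁ = 130.0 + j1593 Ω, |Z₁| = 1598 Ω
Branch 2 (−jX_C): Z₂ = −j2098 Ω
Parallel: Z = Z₁Z₂/(Z₁+Z₂), |Z| = 6426 Ω, ∠Z = 70.91°
I = V/|Z| = 19.5/6426 = 3.035 mA

3.035 mA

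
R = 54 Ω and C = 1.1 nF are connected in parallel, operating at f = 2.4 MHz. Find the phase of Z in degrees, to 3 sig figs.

ω = 2πf = 1.508e+07 rad/s
X_C = 1/(ωC) = 60.3 Ω
Parallel: admittances add. Y = 1/R + jωC
Y = (0.0185 + j0.0166) S
|Y| = 0.0249 S → |Z| = 1/|Y| = 40.2 Ω, ∠Z = −∠Y = -41.9°

-41.9°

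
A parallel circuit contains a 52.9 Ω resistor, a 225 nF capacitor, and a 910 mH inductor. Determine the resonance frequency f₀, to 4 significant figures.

ω₀ = 1/√(LC) = 1/√(0.91 × 2.25e-07) = 2210 rad/s
f₀ = ω₀/(2π) = 351.7 Hz

351.7 Hz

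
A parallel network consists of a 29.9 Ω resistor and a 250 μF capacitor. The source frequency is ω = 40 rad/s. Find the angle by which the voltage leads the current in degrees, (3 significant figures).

X_C = 1/(ωC) = 100 Ω
Parallel: admittances add. Y = 1/R + jωC
Y = (0.0334 + j0.0100) S
|Y| = 0.0349 S → |Z| = 1/|Y| = 28.6 Ω, ∠Z = −∠Y = -16.6°

-16.6°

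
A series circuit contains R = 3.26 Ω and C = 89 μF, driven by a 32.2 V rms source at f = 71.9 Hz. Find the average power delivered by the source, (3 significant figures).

ω = 2πf = 451.8 rad/s
X_C = 1/(ωC) = 24.9 Ω
Z = 3.26 − j24.9 Ω
|Z| = √(3.26² + 24.9²) = 25.1 Ω
∠Z = arctan(-24.9/3.26) = -82.5°
I = V/|Z| = 1.28 A
P = VI cos φ = 32.2 × 1.28 × cos(-82.5°) = 5.37 W

5.37 W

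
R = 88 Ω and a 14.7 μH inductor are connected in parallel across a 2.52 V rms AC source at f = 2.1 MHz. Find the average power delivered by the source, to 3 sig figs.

72.2 mW

ω = 2πf = 1.319e+07 rad/s
X_L = ωL = 194 Ω
Parallel: admittances add. Y = 1/R + 1/(jωL)
Y = (0.0114 − j0.00516) S
|Y| = 0.0125 S → |Z| = 1/|Y| = 80.1 Ω, ∠Z = −∠Y = 24.4°
I = V/|Z| = 31.4 mA
P = VI cos φ = 2.52 × 0.0314 × cos(24.4°) = 72.2 mW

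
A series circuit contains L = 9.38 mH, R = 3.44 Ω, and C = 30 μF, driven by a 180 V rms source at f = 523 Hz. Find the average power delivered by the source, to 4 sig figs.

253.6 W

ω = 2πf = 3286 rad/s
X_L = ωL = 30.82 Ω
X_C = 1/(ωC) = 10.14 Ω
Net reactance X = X_L − X_C = 20.68 Ω
Z = 3.440 + j20.68 Ω
|Z| = √(3.440² + 20.68²) = 20.96 Ω
∠Z = arctan(20.68/3.440) = 80.56°
I = V/|Z| = 8.586 A
P = VI cos φ = 180 × 8.586 × cos(80.56°) = 253.6 W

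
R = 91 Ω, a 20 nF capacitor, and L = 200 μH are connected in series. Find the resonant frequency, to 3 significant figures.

79.6 kHz

ω₀ = 1/√(LC) = 1/√(0.0002 × 2e-08) = 500000 rad/s
f₀ = ω₀/(2π) = 79.6 kHz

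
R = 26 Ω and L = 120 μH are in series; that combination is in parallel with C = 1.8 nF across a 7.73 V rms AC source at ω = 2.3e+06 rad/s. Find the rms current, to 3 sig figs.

X_L = ωL = 276 Ω
X_C = 1/(ωC) = 242 Ω
Branch 1 (R+jX_L): Z₁ = 26.0 + j276 Ω, |Z₁| = 277 Ω
Branch 2 (−jX_C): Z₂ = −j242 Ω
Parallel: Z = Z₁Z₂/(Z₁+Z₂), |Z| = 1550 Ω, ∠Z = -58.3°
I = V/|Z| = 7.73/1550 = 4.98 mA

4.98 mA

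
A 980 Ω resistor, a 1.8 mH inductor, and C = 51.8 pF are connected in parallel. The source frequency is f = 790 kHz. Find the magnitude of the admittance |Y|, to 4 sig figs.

ω = 2πf = 4.964e+06 rad/s
X_L = ωL = 8935 Ω
X_C = 1/(ωC) = 3889 Ω
Parallel: admittances add. Y = 1/R + 1/(jωL) + jωC
Y = (0.001020 + j0.0001452) S
|Y| = 0.001031 S → |Z| = 1/|Y| = 970.2 Ω, ∠Z = −∠Y = -8.098°

1.031 mS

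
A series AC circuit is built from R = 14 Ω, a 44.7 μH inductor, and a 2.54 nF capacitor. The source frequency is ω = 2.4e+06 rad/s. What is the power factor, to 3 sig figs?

X_L = ωL = 107 Ω
X_C = 1/(ωC) = 164 Ω
Net reactance X = X_L − X_C = -56.8 Ω
Z = 14.0 − j56.8 Ω
|Z| = √(14.0² + 56.8²) = 58.5 Ω
∠Z = arctan(-56.8/14.0) = -76.1°
cos φ = cos(-76.1°) = 0.239

0.239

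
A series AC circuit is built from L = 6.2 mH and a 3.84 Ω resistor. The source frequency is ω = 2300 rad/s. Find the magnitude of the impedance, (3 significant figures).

14.8 Ω

X_L = ωL = 14.3 Ω
Z = 3.84 + j14.3 Ω
|Z| = √(3.84² + 14.3²) = 14.8 Ω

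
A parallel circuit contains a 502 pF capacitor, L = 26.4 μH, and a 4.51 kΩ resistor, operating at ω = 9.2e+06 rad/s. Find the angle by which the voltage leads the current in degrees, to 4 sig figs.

X_L = ωL = 242.9 Ω
X_C = 1/(ωC) = 216.5 Ω
Parallel: admittances add. Y = 1/R + 1/(jωL) + jωC
Y = (0.0002217 + j0.0005011) S
|Y| = 0.0005480 S → |Z| = 1/|Y| = 1825 Ω, ∠Z = −∠Y = -66.13°

-66.13°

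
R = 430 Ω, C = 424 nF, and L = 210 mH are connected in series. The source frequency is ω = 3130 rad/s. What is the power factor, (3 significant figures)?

0.976

X_L = ωL = 657 Ω
X_C = 1/(ωC) = 754 Ω
Net reactance X = X_L − X_C = -96.2 Ω
Z = 430 − j96.2 Ω
|Z| = √(430² + 96.2²) = 441 Ω
∠Z = arctan(-96.2/430) = -12.6°
cos φ = cos(-12.6°) = 0.976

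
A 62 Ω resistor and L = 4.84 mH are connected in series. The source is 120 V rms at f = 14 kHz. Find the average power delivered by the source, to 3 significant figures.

4.82 W

ω = 2πf = 87960 rad/s
X_L = ωL = 426 Ω
Z = 62.0 + j426 Ω
|Z| = √(62.0² + 426²) = 430 Ω
∠Z = arctan(426/62.0) = 81.7°
I = V/|Z| = 279 mA
P = VI cos φ = 120 × 0.279 × cos(81.7°) = 4.82 W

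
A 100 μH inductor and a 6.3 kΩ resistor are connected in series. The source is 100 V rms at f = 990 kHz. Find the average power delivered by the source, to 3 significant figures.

ω = 2πf = 6.22e+06 rad/s
X_L = ωL = 622 Ω
Z = 6300 + j622 Ω
|Z| = √(6300² + 622²) = 6330 Ω
∠Z = arctan(622/6300) = 5.64°
I = V/|Z| = 15.8 mA
P = VI cos φ = 100 × 0.0158 × cos(5.64°) = 1.57 W

1.57 W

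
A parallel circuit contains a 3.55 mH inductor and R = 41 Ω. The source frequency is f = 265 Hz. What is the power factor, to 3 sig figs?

0.143

ω = 2πf = 1665 rad/s
X_L = ωL = 5.91 Ω
Parallel: admittances add. Y = 1/R + 1/(jωL)
Y = (0.0244 − j0.169) S
|Y| = 0.171 S → |Z| = 1/|Y| = 5.85 Ω, ∠Z = −∠Y = 81.8°
cos φ = cos(81.8°) = 0.143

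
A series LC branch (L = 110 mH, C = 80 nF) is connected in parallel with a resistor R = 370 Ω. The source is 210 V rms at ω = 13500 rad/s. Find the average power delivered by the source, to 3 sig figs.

119 W

X_L = ωL = 1480 Ω
X_C = 1/(ωC) = 926 Ω
Branch 1: Z₁ = R = 370 Ω
Branch 2 (series LC): Z₂ = j(X_L − X_C) = j559 Ω
Parallel: Z = Z₁Z₂/(Z₁+Z₂), |Z| = 309 Ω, ∠Z = 33.5°
I = V/|Z| = 681 mA
P = VI cos φ = 210 × 0.681 × cos(33.5°) = 119 W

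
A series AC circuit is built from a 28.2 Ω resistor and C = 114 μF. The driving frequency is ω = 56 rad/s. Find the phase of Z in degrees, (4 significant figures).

-79.79°

X_C = 1/(ωC) = 156.6 Ω
Z = 28.20 − j156.6 Ω
|Z| = √(28.20² + 156.6²) = 159.2 Ω
∠Z = arctan(-156.6/28.20) = -79.79°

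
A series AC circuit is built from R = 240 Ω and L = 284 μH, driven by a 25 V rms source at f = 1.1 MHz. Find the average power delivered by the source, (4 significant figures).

38.36 mW

ω = 2πf = 6.912e+06 rad/s
X_L = ωL = 1963 Ω
Z = 240.0 + j1963 Ω
|Z| = √(240.0² + 1963²) = 1977 Ω
∠Z = arctan(1963/240.0) = 83.03°
I = V/|Z| = 12.64 mA
P = VI cos φ = 25 × 0.01264 × cos(83.03°) = 38.36 mW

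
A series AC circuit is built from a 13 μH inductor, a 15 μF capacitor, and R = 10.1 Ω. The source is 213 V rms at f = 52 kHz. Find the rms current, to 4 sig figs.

ω = 2πf = 326700 rad/s
X_L = ωL = 4.247 Ω
X_C = 1/(ωC) = 0.2040 Ω
Net reactance X = X_L − X_C = 4.043 Ω
Z = 10.10 + j4.043 Ω
|Z| = √(10.10² + 4.043²) = 10.88 Ω
I = V/|Z| = 213/10.88 = 19.58 A

19.58 A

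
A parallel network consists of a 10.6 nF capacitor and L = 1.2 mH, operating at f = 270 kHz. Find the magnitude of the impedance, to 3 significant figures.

57.2 Ω

ω = 2πf = 1.696e+06 rad/s
X_L = ωL = 2040 Ω
X_C = 1/(ωC) = 55.6 Ω
Parallel: admittances add. Y = 1/(jωL) + jωC
Y = (0 + j0.0175) S
|Y| = 0.0175 S → |Z| = 1/|Y| = 57.2 Ω, ∠Z = −∠Y = -90.0°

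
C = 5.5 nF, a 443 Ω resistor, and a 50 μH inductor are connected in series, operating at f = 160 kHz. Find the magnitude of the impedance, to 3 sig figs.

ω = 2πf = 1.005e+06 rad/s
X_L = ωL = 50.3 Ω
X_C = 1/(ωC) = 181 Ω
Net reactance X = X_L − X_C = -131 Ω
Z = 443 − j131 Ω
|Z| = √(443² + 131²) = 462 Ω

462 Ω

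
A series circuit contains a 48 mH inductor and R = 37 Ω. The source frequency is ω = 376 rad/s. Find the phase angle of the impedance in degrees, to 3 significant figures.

X_L = ωL = 18.0 Ω
Z = 37.0 + j18.0 Ω
|Z| = √(37.0² + 18.0²) = 41.2 Ω
∠Z = arctan(18.0/37.0) = 26.0°

26.0°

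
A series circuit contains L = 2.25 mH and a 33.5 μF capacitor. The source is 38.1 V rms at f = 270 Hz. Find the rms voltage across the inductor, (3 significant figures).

ω = 2πf = 1696 rad/s
X_L = ωL = 3.82 Ω
X_C = 1/(ωC) = 17.6 Ω
Net reactance X = X_L − X_C = -13.8 Ω
Z = − j13.8 Ω
|Z| = √(0² + 13.8²) = 13.8 Ω
I = V/|Z| = 2.77 A
V_L = I·|Z_L| = 2.77 × 3.82 = 10.6 V

10.6 V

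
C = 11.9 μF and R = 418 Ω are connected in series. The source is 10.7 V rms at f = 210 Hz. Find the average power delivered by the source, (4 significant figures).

ω = 2πf = 1319 rad/s
X_C = 1/(ωC) = 63.69 Ω
Z = 418.0 − j63.69 Ω
|Z| = √(418.0² + 63.69²) = 422.8 Ω
∠Z = arctan(-63.69/418.0) = -8.663°
I = V/|Z| = 25.31 mA
P = VI cos φ = 10.7 × 0.02531 × cos(-8.663°) = 267.7 mW

267.7 mW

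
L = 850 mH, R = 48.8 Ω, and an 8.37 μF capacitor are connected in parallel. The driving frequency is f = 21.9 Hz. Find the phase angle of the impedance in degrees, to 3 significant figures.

19.9°

ω = 2πf = 137.6 rad/s
X_L = ωL = 117 Ω
X_C = 1/(ωC) = 868 Ω
Parallel: admittances add. Y = 1/R + 1/(jωL) + jωC
Y = (0.0205 − j0.00740) S
|Y| = 0.0218 S → |Z| = 1/|Y| = 45.9 Ω, ∠Z = −∠Y = 19.9°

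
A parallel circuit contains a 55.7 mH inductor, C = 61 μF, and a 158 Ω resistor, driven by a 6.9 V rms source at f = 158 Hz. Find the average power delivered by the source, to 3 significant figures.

301 mW

ω = 2πf = 992.7 rad/s
X_L = ωL = 55.3 Ω
X_C = 1/(ωC) = 16.5 Ω
Parallel: admittances add. Y = 1/R + 1/(jωL) + jωC
Y = (0.00633 + j0.0425) S
|Y| = 0.0429 S → |Z| = 1/|Y| = 23.3 Ω, ∠Z = −∠Y = -81.5°
I = V/|Z| = 296 mA
P = VI cos φ = 6.9 × 0.296 × cos(-81.5°) = 301 mW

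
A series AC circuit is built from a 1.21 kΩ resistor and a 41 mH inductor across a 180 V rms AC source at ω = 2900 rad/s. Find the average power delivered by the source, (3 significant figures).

X_L = ωL = 119 Ω
Z = 1210 + j119 Ω
|Z| = √(1210² + 119²) = 1220 Ω
∠Z = arctan(119/1210) = 5.61°
I = V/|Z| = 148 mA
P = VI cos φ = 180 × 0.148 × cos(5.61°) = 26.5 W

26.5 W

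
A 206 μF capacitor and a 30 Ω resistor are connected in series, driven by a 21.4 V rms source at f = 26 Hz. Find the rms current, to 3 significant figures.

ω = 2πf = 163.4 rad/s
X_C = 1/(ωC) = 29.7 Ω
Z = 30.0 − j29.7 Ω
|Z| = √(30.0² + 29.7²) = 42.2 Ω
I = V/|Z| = 21.4/42.2 = 507 mA

507 mA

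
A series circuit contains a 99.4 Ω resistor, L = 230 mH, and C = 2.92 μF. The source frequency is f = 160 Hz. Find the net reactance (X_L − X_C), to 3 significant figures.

-109 Ω

ω = 2πf = 1005 rad/s
X_L = ωL = 231 Ω
X_C = 1/(ωC) = 341 Ω
X = 231 − 341 = -109 Ω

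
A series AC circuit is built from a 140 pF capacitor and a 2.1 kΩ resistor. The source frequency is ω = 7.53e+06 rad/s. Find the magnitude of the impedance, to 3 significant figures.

2300 Ω

X_C = 1/(ωC) = 949 Ω
Z = 2100 − j949 Ω
|Z| = √(2100² + 949²) = 2300 Ω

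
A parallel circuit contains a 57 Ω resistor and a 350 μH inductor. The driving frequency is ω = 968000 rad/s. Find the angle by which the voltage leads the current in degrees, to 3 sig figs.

X_L = ωL = 339 Ω
Parallel: admittances add. Y = 1/R + 1/(jωL)
Y = (0.0175 − j0.00295) S
|Y| = 0.0178 S → |Z| = 1/|Y| = 56.2 Ω, ∠Z = −∠Y = 9.55°

9.55°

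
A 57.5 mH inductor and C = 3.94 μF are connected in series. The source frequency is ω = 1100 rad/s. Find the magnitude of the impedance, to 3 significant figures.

167 Ω

X_L = ωL = 63.2 Ω
X_C = 1/(ωC) = 231 Ω
Net reactance X = X_L − X_C = -167 Ω
Z = − j167 Ω
|Z| = √(0² + 167²) = 167 Ω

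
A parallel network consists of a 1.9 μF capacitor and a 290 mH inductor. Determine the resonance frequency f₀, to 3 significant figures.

214 Hz

ω₀ = 1/√(LC) = 1/√(0.29 × 1.9e-06) = 1347 rad/s
f₀ = ω₀/(2π) = 214 Hz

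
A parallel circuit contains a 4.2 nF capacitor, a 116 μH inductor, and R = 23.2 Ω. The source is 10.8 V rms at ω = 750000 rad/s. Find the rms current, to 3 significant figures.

X_L = ωL = 87.0 Ω
X_C = 1/(ωC) = 317 Ω
Parallel: admittances add. Y = 1/R + 1/(jωL) + jωC
Y = (0.0431 − j0.00834) S
|Y| = 0.0439 S → |Z| = 1/|Y| = 22.8 Ω, ∠Z = −∠Y = 11.0°
I = V/|Z| = 10.8/22.8 = 474 mA

474 mA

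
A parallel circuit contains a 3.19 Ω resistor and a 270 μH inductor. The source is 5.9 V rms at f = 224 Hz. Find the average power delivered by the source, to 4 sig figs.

ω = 2πf = 1407 rad/s
X_L = ωL = 0.3800 Ω
Parallel: admittances add. Y = 1/R + 1/(jωL)
Y = (0.3135 − j2.632) S
|Y| = 2.650 S → |Z| = 1/|Y| = 0.3773 Ω, ∠Z = −∠Y = 83.21°
I = V/|Z| = 15.64 A
P = VI cos φ = 5.9 × 15.64 × cos(83.21°) = 10.91 W

10.91 W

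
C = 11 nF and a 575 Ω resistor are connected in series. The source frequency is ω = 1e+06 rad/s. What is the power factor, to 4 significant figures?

X_C = 1/(ωC) = 90.91 Ω
Z = 575.0 − j90.91 Ω
|Z| = √(575.0² + 90.91²) = 582.1 Ω
∠Z = arctan(-90.91/575.0) = -8.984°
cos φ = cos(-8.984°) = 0.9877

0.9877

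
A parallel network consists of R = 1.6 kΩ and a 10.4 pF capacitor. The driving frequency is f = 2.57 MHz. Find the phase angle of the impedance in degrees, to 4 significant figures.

ω = 2πf = 1.615e+07 rad/s
X_C = 1/(ωC) = 5955 Ω
Parallel: admittances add. Y = 1/R + jωC
Y = (0.0006250 + j0.0001679) S
|Y| = 0.0006472 S → |Z| = 1/|Y| = 1545 Ω, ∠Z = −∠Y = -15.04°

-15.04°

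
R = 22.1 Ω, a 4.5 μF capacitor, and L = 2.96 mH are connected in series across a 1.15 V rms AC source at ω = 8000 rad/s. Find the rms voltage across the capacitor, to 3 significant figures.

1.42 V

X_L = ωL = 23.7 Ω
X_C = 1/(ωC) = 27.8 Ω
Net reactance X = X_L − X_C = -4.10 Ω
Z = 22.1 − j4.10 Ω
|Z| = √(22.1² + 4.10²) = 22.5 Ω
I = V/|Z| = 51.2 mA
V_C = I·|Z_C| = 0.0512 × 27.8 = 1.42 V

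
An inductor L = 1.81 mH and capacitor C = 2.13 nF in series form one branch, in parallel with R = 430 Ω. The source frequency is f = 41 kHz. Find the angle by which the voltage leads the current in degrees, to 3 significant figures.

ω = 2πf = 257600 rad/s
X_L = ωL = 466 Ω
X_C = 1/(ωC) = 1820 Ω
Branch 1: Z₁ = R = 430 Ω
Branch 2 (series LC): Z₂ = j(X_L − X_C) = −j1360 Ω
Parallel: Z = Z₁Z₂/(Z₁+Z₂), |Z| = 410 Ω, ∠Z = -17.6°

-17.6°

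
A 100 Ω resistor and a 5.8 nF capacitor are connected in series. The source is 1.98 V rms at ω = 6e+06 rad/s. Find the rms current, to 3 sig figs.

X_C = 1/(ωC) = 28.7 Ω
Z = 100 − j28.7 Ω
|Z| = √(100² + 28.7²) = 104 Ω
I = V/|Z| = 1.98/104 = 19.0 mA

19.0 mA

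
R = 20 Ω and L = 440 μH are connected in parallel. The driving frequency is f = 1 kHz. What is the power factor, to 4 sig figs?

ω = 2πf = 6283 rad/s
X_L = ωL = 2.765 Ω
Parallel: admittances add. Y = 1/R + 1/(jωL)
Y = (0.05000 − j0.3617) S
|Y| = 0.3652 S → |Z| = 1/|Y| = 2.739 Ω, ∠Z = −∠Y = 82.13°
cos φ = cos(82.13°) = 0.1369

0.1369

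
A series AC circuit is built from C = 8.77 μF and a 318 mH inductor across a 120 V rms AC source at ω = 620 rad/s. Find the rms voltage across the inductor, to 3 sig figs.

X_L = ωL = 197 Ω
X_C = 1/(ωC) = 184 Ω
Net reactance X = X_L − X_C = 13.2 Ω
Z = j13.2 Ω
|Z| = √(0² + 13.2²) = 13.2 Ω
I = V/|Z| = 9.06 A
V_L = I·|Z_L| = 9.06 × 197 = 1790 V

1790 V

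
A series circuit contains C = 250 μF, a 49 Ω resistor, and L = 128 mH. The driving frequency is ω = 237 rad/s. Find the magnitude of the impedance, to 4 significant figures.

50.81 Ω

X_L = ωL = 30.34 Ω
X_C = 1/(ωC) = 16.88 Ω
Net reactance X = X_L − X_C = 13.46 Ω
Z = 49.00 + j13.46 Ω
|Z| = √(49.00² + 13.46²) = 50.81 Ω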